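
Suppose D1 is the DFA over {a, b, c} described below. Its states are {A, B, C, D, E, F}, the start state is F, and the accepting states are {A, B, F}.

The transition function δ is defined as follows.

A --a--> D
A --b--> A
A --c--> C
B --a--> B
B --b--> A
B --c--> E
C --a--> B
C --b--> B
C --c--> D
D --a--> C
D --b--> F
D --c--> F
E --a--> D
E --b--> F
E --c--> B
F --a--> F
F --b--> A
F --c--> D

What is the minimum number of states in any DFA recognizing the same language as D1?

6

Initial partition by acceptance: {A,B,F} | {C,D,E}.
Split {A,B,F} by δ(·,a) → {B,F} and {A}.
On input a, block {C,D,E} splits into {D,E} and {C}.
Split {D,E} by δ(·,a) → {D} and {E}.
Split {B,F} by δ(·,c) → {B} and {F}.
Stable partition: {B} | {D} | {A} | {C} | {E} | {F} — 6 equivalence classes.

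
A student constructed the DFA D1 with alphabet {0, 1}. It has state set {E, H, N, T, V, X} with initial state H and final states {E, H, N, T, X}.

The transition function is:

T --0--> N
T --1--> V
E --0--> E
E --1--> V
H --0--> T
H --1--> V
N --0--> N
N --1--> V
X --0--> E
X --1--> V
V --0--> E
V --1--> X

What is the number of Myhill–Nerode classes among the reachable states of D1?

Every state is reachable, so we keep all 6.
Initial partition by acceptance: {E,H,N,T,X} | {V}.
Stable partition: {E,H,N,T,X} | {V} — 2 equivalence classes.

2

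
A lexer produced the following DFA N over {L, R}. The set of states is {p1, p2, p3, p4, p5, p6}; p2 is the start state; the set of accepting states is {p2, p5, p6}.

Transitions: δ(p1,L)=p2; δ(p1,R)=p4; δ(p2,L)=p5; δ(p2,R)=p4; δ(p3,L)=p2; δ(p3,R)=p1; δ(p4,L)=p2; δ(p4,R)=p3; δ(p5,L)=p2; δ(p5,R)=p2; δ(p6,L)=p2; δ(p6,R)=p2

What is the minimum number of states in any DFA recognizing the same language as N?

Reachable states from the start: {p1,p2,p3,p4,p5}. Unreachable: {p6} — drop them.
Initial partition by acceptance: {p2,p5} | {p1,p3,p4}.
Refine {p2,p5} on symbol R: members go to different blocks, giving {p2} and {p5}.
Stable partition: {p2} | {p1,p3,p4} | {p5} — 3 equivalence classes.

3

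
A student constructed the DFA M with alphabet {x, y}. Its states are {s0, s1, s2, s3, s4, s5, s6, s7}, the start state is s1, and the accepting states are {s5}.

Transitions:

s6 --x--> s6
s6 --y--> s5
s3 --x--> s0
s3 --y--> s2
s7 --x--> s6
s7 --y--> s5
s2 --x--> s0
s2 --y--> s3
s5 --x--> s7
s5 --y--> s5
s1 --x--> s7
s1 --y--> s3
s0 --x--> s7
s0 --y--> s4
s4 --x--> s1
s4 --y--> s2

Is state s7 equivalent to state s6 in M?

Yes

Initial partition by acceptance: {s5} | {s0,s1,s2,s3,s4,s6,s7}.
Refine {s0,s1,s2,s3,s4,s6,s7} on symbol y: members go to different blocks, giving {s0,s1,s2,s3,s4} and {s6,s7}.
Refine {s0,s1,s2,s3,s4} on symbol x: members go to different blocks, giving {s2,s3,s4} and {s0,s1}.
Stable partition: {s5} | {s2,s3,s4} | {s6,s7} | {s0,s1} — 4 equivalence classes.
s7 and s6 lie in the same block of the stable partition, so they are equivalent — no string distinguishes them.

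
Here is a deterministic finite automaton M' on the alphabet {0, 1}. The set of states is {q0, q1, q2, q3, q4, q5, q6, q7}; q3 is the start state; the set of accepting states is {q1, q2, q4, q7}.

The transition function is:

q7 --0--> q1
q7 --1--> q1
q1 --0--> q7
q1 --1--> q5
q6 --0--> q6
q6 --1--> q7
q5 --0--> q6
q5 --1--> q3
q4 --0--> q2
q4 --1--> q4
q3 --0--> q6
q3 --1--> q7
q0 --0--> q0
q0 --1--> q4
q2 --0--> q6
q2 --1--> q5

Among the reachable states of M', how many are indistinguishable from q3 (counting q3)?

2

First remove the unreachable states {q0,q2,q4}; 5 states remain.
Initial partition by acceptance: {q1,q7} | {q3,q5,q6}.
On input 1, block {q1,q7} splits into {q1} and {q7}.
Refine {q3,q5,q6} on symbol 1: members go to different blocks, giving {q3,q6} and {q5}.
No further refinement is possible. Final partition (4 blocks): {q1} | {q3,q6} | {q7} | {q5}.
State q3 belongs to the block {q3,q6}, which has 2 states.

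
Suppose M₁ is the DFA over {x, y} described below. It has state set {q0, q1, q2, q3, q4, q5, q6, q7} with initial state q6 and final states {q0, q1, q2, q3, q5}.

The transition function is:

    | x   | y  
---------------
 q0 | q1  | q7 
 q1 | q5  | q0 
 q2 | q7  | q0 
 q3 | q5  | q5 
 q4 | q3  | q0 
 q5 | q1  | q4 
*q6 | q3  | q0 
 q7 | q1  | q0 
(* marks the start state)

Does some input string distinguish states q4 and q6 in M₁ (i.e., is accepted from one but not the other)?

No

First remove the unreachable states {q2}; 7 states remain.
P0 = {q0,q1,q3,q5} | {q4,q6,q7}.
Refine {q0,q1,q3,q5} on symbol y: members go to different blocks, giving {q0,q5} and {q1,q3}.
Stable partition: {q0,q5} | {q4,q6,q7} | {q1,q3} — 3 equivalence classes.
q4 and q6 lie in the same block of the stable partition, so they are equivalent — no string distinguishes them.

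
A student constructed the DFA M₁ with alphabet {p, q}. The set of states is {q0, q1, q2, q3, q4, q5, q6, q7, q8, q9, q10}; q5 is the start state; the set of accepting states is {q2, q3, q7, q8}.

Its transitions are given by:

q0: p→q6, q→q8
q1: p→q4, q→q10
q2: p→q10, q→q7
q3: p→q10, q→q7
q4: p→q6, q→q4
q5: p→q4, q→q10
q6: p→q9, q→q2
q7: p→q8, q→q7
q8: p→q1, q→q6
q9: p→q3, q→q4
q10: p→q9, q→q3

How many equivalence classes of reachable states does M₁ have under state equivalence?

First remove the unreachable states {q0}; 10 states remain.
P0 = {q2,q3,q7,q8} | {q1,q4,q5,q6,q9,q10}.
Split {q2,q3,q7,q8} by δ(·,p) → {q2,q3,q8} and {q7}.
Refine {q2,q3,q8} on symbol q: members go to different blocks, giving {q2,q3} and {q8}.
Refine {q1,q4,q5,q6,q9,q10} on symbol p: members go to different blocks, giving {q1,q4,q5,q6,q10} and {q9}.
On input p, block {q1,q4,q5,q6,q10} splits into {q1,q4,q5} and {q6,q10}.
On input p, block {q1,q4,q5} splits into {q1,q5} and {q4}.
Stable partition: {q2,q3} | {q1,q5} | {q7} | {q8} | {q9} | {q6,q10} | {q4} — 7 equivalence classes.

7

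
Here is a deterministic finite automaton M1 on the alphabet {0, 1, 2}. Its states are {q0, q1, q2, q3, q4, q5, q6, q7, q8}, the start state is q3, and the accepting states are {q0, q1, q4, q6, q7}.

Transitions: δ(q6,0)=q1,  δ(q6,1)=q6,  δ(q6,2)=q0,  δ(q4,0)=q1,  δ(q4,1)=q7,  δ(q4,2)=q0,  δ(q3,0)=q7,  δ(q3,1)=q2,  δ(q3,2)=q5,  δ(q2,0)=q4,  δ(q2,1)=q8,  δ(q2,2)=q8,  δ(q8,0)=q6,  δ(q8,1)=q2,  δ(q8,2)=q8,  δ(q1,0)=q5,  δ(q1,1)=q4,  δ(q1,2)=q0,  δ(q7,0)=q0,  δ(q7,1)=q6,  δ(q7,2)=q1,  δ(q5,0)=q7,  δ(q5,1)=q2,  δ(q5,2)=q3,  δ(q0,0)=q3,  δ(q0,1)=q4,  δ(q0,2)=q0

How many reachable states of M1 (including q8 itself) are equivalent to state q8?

Every state is reachable, so we keep all 9.
P0 = {q0,q1,q4,q6,q7} | {q2,q3,q5,q8}.
Split {q0,q1,q4,q6,q7} by δ(·,0) → {q4,q6,q7} and {q0,q1}.
No further refinement is possible. Final partition (3 blocks): {q4,q6,q7} | {q2,q3,q5,q8} | {q0,q1}.
State q8 belongs to the block {q2,q3,q5,q8}, which has 4 states.

4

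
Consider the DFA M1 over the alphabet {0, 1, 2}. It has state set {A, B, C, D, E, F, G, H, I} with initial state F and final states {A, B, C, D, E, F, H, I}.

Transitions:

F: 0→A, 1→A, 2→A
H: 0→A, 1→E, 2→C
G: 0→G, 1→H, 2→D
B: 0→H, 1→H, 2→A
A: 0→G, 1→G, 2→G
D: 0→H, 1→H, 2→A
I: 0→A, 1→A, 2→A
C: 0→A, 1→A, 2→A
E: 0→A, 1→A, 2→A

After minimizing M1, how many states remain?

Reachable states from the start: {A,C,D,E,F,G,H}. Unreachable: {B,I} — drop them.
Start with accepting vs non-accepting: {A,C,D,E,F,H} | {G}.
On input 0, block {A,C,D,E,F,H} splits into {C,D,E,F,H} and {A}.
Refine {C,D,E,F,H} on symbol 0: members go to different blocks, giving {C,E,F,H} and {D}.
Split {C,E,F,H} by δ(·,1) → {C,E,F} and {H}.
Stable partition: {C,E,F} | {G} | {A} | {D} | {H} — 5 equivalence classes.

5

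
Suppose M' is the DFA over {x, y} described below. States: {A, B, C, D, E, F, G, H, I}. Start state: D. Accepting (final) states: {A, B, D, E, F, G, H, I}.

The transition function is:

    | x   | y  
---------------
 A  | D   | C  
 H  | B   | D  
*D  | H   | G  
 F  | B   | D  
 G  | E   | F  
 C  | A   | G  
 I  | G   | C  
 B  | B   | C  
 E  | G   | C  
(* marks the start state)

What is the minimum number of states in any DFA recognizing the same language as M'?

First remove the unreachable states {I}; 8 states remain.
P0 = {A,B,D,E,F,G,H} | {C}.
On input y, block {A,B,D,E,F,G,H} splits into {D,F,G,H} and {A,B,E}.
On input x, block {D,F,G,H} splits into {F,G,H} and {D}.
On input y, block {F,G,H} splits into {F,H} and {G}.
Refine {A,B,E} on symbol x: members go to different blocks, giving {A} and {B} and {E}.
No further refinement is possible. Final partition (7 blocks): {F,H} | {C} | {A} | {D} | {G} | {B} | {E}.

7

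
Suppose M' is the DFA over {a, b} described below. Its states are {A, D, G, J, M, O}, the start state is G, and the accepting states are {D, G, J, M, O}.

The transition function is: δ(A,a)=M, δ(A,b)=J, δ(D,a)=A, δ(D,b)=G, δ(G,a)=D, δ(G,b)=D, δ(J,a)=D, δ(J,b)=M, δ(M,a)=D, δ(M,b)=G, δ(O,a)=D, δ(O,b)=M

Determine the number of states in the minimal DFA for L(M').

States {O} cannot be reached from the start state, so discard them.
Initial partition by acceptance: {D,G,J,M} | {A}.
Refine {D,G,J,M} on symbol a: members go to different blocks, giving {G,J,M} and {D}.
Refine {G,J,M} on symbol b: members go to different blocks, giving {J,M} and {G}.
Refine {J,M} on symbol b: members go to different blocks, giving {M} and {J}.
Stable partition: {M} | {A} | {D} | {G} | {J} — 5 equivalence classes.

5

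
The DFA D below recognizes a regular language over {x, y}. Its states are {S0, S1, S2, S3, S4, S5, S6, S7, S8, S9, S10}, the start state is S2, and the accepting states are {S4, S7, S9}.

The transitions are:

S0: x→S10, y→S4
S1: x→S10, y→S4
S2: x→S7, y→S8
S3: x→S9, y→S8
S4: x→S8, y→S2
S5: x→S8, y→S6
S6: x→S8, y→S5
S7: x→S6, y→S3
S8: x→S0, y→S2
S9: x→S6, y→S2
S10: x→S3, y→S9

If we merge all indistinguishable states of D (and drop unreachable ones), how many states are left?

Reachable states from the start: {S0,S2,S3,S4,S5,S6,S7,S8,S9,S10}. Unreachable: {S1} — drop them.
P0 = {S4,S7,S9} | {S0,S2,S3,S5,S6,S8,S10}.
Refine {S0,S2,S3,S5,S6,S8,S10} on symbol x: members go to different blocks, giving {S0,S5,S6,S8,S10} and {S2,S3}.
On input x, block {S0,S5,S6,S8,S10} splits into {S0,S5,S6,S8} and {S10}.
Refine {S0,S5,S6,S8} on symbol x: members go to different blocks, giving {S5,S6,S8} and {S0}.
On input x, block {S5,S6,S8} splits into {S5,S6} and {S8}.
On input x, block {S4,S7,S9} splits into {S7,S9} and {S4}.
No further refinement is possible. Final partition (7 blocks): {S7,S9} | {S5,S6} | {S2,S3} | {S10} | {S0} | {S8} | {S4}.

7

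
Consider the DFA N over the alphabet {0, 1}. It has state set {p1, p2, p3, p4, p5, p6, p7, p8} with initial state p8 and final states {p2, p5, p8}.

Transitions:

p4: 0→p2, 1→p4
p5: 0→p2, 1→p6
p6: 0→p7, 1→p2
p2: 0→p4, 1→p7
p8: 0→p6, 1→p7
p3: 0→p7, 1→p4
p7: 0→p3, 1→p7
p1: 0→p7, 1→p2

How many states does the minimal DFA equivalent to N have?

States {p1,p5} cannot be reached from the start state, so discard them.
Initial partition by acceptance: {p2,p8} | {p3,p4,p6,p7}.
On input 0, block {p3,p4,p6,p7} splits into {p3,p6,p7} and {p4}.
Refine {p2,p8} on symbol 0: members go to different blocks, giving {p2} and {p8}.
Split {p3,p6,p7} by δ(·,1) → {p3} and {p6} and {p7}.
The partition is now stable with 6 blocks: {p2} | {p3} | {p4} | {p8} | {p6} | {p7}.

6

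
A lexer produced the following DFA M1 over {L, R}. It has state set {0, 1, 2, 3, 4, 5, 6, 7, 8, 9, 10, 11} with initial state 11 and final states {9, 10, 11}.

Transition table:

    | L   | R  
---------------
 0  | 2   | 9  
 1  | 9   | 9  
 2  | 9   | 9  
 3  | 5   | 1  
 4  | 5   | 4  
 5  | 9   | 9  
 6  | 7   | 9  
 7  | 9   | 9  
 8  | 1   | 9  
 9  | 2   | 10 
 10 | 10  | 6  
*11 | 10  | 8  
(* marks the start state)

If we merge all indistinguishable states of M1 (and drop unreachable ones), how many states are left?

Reachable states from the start: {1,2,6,7,8,9,10,11}. Unreachable: {0,3,4,5} — drop them.
P0 = {9,10,11} | {1,2,6,7,8}.
On input L, block {9,10,11} splits into {10,11} and {9}.
Split {1,2,6,7,8} by δ(·,L) → {1,2,7} and {6,8}.
The partition is now stable with 4 blocks: {10,11} | {1,2,7} | {9} | {6,8}.

4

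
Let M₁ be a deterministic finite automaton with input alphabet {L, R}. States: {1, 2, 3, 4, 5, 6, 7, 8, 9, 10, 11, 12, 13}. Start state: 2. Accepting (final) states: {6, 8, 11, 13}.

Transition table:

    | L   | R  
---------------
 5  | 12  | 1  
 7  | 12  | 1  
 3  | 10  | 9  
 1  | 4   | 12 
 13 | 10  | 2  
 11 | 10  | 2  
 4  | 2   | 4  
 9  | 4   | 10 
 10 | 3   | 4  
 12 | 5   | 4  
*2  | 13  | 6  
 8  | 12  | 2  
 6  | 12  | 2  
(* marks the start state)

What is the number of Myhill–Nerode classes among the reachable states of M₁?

States {7,8,11} cannot be reached from the start state, so discard them.
P0 = {6,13} | {1,2,3,4,5,9,10,12}.
Split {1,2,3,4,5,9,10,12} by δ(·,L) → {1,3,4,5,9,10,12} and {2}.
On input L, block {1,3,4,5,9,10,12} splits into {1,3,5,9,10,12} and {4}.
Split {1,3,5,9,10,12} by δ(·,L) → {3,5,10,12} and {1,9}.
Split {3,5,10,12} by δ(·,R) → {3,5} and {10,12}.
Stable partition: {6,13} | {3,5} | {2} | {4} | {1,9} | {10,12} — 6 equivalence classes.

6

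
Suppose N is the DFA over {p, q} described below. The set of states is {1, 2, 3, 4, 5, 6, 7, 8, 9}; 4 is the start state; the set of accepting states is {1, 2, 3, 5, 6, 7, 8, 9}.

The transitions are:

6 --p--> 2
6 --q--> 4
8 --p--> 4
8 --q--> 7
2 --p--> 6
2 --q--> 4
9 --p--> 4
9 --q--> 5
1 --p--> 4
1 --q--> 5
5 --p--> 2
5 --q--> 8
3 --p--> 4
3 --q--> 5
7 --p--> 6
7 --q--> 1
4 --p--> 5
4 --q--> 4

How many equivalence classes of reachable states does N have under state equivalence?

Reachable states from the start: {1,2,4,5,6,7,8}. Unreachable: {3,9} — drop them.
Start with accepting vs non-accepting: {1,2,5,6,7,8} | {4}.
Split {1,2,5,6,7,8} by δ(·,p) → {2,5,6,7} and {1,8}.
On input q, block {2,5,6,7} splits into {2,6} and {5,7}.
The partition is now stable with 4 blocks: {2,6} | {4} | {1,8} | {5,7}.

4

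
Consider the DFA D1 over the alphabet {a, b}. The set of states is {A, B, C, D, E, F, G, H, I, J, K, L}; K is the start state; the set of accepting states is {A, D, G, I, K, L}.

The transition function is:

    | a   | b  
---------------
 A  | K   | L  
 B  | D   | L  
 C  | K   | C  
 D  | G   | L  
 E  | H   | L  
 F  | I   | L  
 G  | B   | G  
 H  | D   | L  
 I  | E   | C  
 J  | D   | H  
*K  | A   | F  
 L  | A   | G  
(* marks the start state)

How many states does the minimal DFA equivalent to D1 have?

10

States {J} cannot be reached from the start state, so discard them.
P0 = {A,D,G,I,K,L} | {B,C,E,F,H}.
Split {A,D,G,I,K,L} by δ(·,a) → {A,D,K,L} and {G,I}.
Refine {A,D,K,L} on symbol a: members go to different blocks, giving {A,K,L} and {D}.
Split {A,K,L} by δ(·,b) → {A} and {K} and {L}.
On input a, block {B,C,E,F,H} splits into {B,H} and {C} and {E} and {F}.
On input a, block {G,I} splits into {G} and {I}.
The partition is now stable with 10 blocks: {A} | {B,H} | {G} | {D} | {K} | {L} | {C} | {E} | {F} | {I}.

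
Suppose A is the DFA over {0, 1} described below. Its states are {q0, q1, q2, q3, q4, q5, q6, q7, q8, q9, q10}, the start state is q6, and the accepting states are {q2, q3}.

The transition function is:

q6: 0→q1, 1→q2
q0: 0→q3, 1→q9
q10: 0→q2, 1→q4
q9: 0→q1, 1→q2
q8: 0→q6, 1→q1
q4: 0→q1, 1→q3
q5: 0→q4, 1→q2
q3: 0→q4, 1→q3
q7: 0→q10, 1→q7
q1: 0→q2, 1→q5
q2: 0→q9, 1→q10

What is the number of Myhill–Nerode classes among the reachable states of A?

Reachable states from the start: {q1,q2,q3,q4,q5,q6,q9,q10}. Unreachable: {q0,q7,q8} — drop them.
Initial partition by acceptance: {q2,q3} | {q1,q4,q5,q6,q9,q10}.
Refine {q2,q3} on symbol 1: members go to different blocks, giving {q2} and {q3}.
Split {q1,q4,q5,q6,q9,q10} by δ(·,0) → {q4,q5,q6,q9} and {q1,q10}.
On input 0, block {q4,q5,q6,q9} splits into {q4,q6,q9} and {q5}.
Split {q4,q6,q9} by δ(·,1) → {q6,q9} and {q4}.
Refine {q1,q10} on symbol 1: members go to different blocks, giving {q1} and {q10}.
The partition is now stable with 7 blocks: {q2} | {q6,q9} | {q3} | {q1} | {q5} | {q4} | {q10}.

7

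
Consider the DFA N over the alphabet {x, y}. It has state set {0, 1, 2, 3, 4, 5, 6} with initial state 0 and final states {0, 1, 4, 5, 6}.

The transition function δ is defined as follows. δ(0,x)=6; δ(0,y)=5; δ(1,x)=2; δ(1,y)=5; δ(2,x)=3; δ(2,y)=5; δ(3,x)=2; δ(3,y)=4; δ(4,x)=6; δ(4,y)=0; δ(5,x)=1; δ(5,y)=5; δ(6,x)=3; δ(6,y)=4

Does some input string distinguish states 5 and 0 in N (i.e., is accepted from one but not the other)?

No

All states are reachable from the start state.
P0 = {0,1,4,5,6} | {2,3}.
On input x, block {0,1,4,5,6} splits into {0,4,5} and {1,6}.
No further refinement is possible. Final partition (3 blocks): {0,4,5} | {2,3} | {1,6}.
5 and 0 lie in the same block of the stable partition, so they are equivalent — no string distinguishes them.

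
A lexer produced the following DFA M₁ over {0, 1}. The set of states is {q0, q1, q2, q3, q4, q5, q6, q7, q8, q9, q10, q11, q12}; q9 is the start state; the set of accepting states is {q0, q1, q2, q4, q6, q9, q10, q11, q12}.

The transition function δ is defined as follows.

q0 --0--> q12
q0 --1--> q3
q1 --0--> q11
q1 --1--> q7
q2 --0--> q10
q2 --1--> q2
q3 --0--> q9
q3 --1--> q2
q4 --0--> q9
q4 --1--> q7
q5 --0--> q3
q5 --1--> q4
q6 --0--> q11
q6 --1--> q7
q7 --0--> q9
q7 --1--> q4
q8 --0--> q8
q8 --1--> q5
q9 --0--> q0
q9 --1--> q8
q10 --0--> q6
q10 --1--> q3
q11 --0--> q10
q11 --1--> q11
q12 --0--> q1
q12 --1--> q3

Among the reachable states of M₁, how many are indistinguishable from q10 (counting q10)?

2

All states are reachable from the start state.
Initial partition by acceptance: {q0,q1,q2,q4,q6,q9,q10,q11,q12} | {q3,q5,q7,q8}.
Refine {q0,q1,q2,q4,q6,q9,q10,q11,q12} on symbol 1: members go to different blocks, giving {q0,q1,q4,q6,q9,q10,q12} and {q2,q11}.
On input 0, block {q0,q1,q4,q6,q9,q10,q12} splits into {q0,q4,q9,q10,q12} and {q1,q6}.
Split {q0,q4,q9,q10,q12} by δ(·,0) → {q0,q4,q9} and {q10,q12}.
Refine {q0,q4,q9} on symbol 0: members go to different blocks, giving {q4,q9} and {q0}.
On input 0, block {q4,q9} splits into {q4} and {q9}.
On input 0, block {q3,q5,q7,q8} splits into {q3,q7} and {q5,q8}.
Refine {q3,q7} on symbol 1: members go to different blocks, giving {q3} and {q7}.
Refine {q5,q8} on symbol 0: members go to different blocks, giving {q5} and {q8}.
The partition is now stable with 10 blocks: {q4} | {q3} | {q2,q11} | {q1,q6} | {q10,q12} | {q0} | {q9} | {q5} | {q7} | {q8}.
State q10 belongs to the block {q10,q12}, which has 2 states.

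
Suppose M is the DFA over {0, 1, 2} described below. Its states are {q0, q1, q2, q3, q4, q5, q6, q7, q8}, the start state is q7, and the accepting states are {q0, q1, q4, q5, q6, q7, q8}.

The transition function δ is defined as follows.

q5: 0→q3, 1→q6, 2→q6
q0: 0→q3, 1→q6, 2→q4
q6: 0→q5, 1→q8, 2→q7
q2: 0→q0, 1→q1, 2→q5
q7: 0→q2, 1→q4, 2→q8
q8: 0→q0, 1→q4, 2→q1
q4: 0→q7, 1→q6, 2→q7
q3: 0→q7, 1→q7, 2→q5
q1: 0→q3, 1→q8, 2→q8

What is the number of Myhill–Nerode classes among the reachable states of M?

Every state is reachable, so we keep all 9.
Start with accepting vs non-accepting: {q0,q1,q4,q5,q6,q7,q8} | {q2,q3}.
On input 0, block {q0,q1,q4,q5,q6,q7,q8} splits into {q0,q1,q5,q7} and {q4,q6,q8}.
No further refinement is possible. Final partition (3 blocks): {q0,q1,q5,q7} | {q2,q3} | {q4,q6,q8}.

3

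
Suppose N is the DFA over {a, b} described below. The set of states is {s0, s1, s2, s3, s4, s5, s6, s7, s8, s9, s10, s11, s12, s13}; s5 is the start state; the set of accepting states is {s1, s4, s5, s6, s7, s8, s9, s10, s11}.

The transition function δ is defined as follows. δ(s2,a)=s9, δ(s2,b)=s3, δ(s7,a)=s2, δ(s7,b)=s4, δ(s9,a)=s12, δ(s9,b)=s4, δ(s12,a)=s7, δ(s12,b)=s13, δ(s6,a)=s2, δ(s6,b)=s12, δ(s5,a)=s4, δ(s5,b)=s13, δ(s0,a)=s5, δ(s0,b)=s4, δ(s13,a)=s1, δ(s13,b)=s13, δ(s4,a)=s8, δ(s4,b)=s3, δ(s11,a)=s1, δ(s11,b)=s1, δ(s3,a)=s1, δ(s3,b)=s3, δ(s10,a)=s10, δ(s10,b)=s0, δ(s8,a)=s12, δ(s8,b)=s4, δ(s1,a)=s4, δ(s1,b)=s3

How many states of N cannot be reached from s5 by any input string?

4

Starting at s5 and following transitions, the reachable set is {s1, s2, s3, s4, s5, s7, s8, s9, s12, s13}. That leaves s0, s6, s10, s11 unreachable — 4 in total.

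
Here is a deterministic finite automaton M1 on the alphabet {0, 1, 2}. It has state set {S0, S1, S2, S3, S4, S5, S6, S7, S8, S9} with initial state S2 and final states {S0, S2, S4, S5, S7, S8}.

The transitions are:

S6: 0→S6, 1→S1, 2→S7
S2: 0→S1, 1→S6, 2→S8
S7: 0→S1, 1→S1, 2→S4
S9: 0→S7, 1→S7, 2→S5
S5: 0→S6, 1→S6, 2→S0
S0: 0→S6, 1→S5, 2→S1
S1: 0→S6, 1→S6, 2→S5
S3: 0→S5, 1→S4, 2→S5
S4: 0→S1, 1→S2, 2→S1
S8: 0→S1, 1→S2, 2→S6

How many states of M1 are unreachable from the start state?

2

Starting at S2 and following transitions, the reachable set is {S0, S1, S2, S4, S5, S6, S7, S8}. That leaves S3, S9 unreachable — 2 in total.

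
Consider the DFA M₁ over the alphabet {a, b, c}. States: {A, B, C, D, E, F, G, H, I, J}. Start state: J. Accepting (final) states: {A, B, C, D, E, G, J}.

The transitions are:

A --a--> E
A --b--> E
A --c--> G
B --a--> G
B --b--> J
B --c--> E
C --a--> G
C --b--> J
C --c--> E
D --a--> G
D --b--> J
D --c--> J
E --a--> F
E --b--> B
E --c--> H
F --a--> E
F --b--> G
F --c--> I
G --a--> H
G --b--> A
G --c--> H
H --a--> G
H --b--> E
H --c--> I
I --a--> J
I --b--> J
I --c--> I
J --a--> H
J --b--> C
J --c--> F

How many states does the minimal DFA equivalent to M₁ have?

States {D} cannot be reached from the start state, so discard them.
P0 = {A,B,C,E,G,J} | {F,H,I}.
Split {A,B,C,E,G,J} by δ(·,a) → {A,B,C} and {E,G,J}.
No further refinement is possible. Final partition (3 blocks): {A,B,C} | {F,H,I} | {E,G,J}.

3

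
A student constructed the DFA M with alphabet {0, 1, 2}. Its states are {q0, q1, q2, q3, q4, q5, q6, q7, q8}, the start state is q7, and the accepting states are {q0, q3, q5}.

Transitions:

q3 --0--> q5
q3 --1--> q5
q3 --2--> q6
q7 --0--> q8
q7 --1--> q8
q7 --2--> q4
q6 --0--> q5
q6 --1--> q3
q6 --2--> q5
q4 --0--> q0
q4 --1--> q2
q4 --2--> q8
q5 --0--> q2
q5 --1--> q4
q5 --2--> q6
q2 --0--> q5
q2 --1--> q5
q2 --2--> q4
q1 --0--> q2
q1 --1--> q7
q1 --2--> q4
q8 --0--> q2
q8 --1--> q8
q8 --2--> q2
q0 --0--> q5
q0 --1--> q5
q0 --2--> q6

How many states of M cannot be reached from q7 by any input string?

1

BFS from q7 reaches {q0, q2, q3, q4, q5, q6, q7, q8}; the 1 state(s) q1 are never visited.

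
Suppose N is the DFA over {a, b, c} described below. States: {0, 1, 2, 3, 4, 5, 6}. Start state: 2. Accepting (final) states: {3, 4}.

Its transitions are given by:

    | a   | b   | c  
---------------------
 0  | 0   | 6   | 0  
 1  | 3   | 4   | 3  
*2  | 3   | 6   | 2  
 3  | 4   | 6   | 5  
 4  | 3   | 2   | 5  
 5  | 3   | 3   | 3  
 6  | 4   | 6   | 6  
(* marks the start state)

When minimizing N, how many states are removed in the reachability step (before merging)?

2

Starting at 2 and following transitions, the reachable set is {2, 3, 4, 5, 6}. That leaves 0, 1 unreachable — 2 in total.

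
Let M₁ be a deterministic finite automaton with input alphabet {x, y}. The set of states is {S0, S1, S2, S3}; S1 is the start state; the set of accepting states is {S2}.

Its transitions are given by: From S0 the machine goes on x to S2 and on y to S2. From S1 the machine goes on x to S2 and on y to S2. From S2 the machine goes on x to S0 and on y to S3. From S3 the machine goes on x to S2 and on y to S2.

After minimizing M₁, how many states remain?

P0 = {S2} | {S0,S1,S3}.
Stable partition: {S2} | {S0,S1,S3} — 2 equivalence classes.

2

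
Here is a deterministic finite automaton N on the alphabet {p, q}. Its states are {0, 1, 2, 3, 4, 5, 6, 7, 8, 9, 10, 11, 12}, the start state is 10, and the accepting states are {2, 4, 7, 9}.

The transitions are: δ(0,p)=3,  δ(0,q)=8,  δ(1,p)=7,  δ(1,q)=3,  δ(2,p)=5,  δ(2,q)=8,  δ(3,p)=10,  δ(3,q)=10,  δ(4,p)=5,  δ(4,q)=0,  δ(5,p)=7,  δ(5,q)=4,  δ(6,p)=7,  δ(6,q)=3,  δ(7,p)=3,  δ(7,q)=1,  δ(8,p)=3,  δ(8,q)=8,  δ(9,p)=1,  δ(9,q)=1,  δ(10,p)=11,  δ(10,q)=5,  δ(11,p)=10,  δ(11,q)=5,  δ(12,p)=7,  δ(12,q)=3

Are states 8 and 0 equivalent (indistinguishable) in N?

Yes

First remove the unreachable states {2,6,9,12}; 9 states remain.
Start with accepting vs non-accepting: {4,7} | {0,1,3,5,8,10,11}.
On input p, block {0,1,3,5,8,10,11} splits into {0,3,8,10,11} and {1,5}.
Refine {4,7} on symbol p: members go to different blocks, giving {4} and {7}.
Split {0,3,8,10,11} by δ(·,q) → {0,3,8} and {10,11}.
Refine {0,3,8} on symbol p: members go to different blocks, giving {0,8} and {3}.
Split {1,5} by δ(·,q) → {1} and {5}.
No further refinement is possible. Final partition (7 blocks): {4} | {0,8} | {1} | {7} | {10,11} | {3} | {5}.
8 and 0 lie in the same block of the stable partition, so they are equivalent — no string distinguishes them.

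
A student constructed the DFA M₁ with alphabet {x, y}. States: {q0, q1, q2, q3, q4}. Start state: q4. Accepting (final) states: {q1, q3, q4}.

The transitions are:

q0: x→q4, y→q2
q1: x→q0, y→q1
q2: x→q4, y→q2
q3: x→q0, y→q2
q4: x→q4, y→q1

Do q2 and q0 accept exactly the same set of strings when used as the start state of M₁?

States {q3} cannot be reached from the start state, so discard them.
Initial partition by acceptance: {q1,q4} | {q0,q2}.
Refine {q1,q4} on symbol x: members go to different blocks, giving {q1} and {q4}.
The partition is now stable with 3 blocks: {q1} | {q0,q2} | {q4}.
q2 and q0 lie in the same block of the stable partition, so they are equivalent — no string distinguishes them.

Yes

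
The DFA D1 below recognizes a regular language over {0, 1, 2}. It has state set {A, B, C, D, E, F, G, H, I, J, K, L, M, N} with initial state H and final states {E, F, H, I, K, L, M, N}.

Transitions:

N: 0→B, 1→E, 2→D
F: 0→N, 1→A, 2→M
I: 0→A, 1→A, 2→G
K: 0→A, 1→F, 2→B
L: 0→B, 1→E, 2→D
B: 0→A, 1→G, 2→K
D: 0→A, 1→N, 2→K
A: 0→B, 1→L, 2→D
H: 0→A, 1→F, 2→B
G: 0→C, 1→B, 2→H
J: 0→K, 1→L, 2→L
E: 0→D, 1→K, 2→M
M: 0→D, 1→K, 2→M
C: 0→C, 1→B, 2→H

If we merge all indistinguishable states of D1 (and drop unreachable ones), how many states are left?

States {I,J} cannot be reached from the start state, so discard them.
P0 = {E,F,H,K,L,M,N} | {A,B,C,D,G}.
On input 0, block {E,F,H,K,L,M,N} splits into {E,H,K,L,M,N} and {F}.
Split {E,H,K,L,M,N} by δ(·,1) → {E,L,M,N} and {H,K}.
Split {E,L,M,N} by δ(·,1) → {E,M} and {L,N}.
Refine {A,B,C,D,G} on symbol 1: members go to different blocks, giving {B,C,G} and {A,D}.
Refine {B,C,G} on symbol 0: members go to different blocks, giving {C,G} and {B}.
Refine {A,D} on symbol 0: members go to different blocks, giving {A} and {D}.
The partition is now stable with 8 blocks: {E,M} | {C,G} | {F} | {H,K} | {L,N} | {A} | {B} | {D}.

8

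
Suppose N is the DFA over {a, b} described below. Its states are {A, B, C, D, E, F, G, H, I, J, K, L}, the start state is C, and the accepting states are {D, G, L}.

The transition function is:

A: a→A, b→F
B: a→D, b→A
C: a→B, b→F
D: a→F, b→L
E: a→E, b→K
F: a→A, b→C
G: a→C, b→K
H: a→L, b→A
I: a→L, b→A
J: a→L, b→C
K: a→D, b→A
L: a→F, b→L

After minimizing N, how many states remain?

5

States {E,G,H,I,J,K} cannot be reached from the start state, so discard them.
Start with accepting vs non-accepting: {D,L} | {A,B,C,F}.
Refine {A,B,C,F} on symbol a: members go to different blocks, giving {A,C,F} and {B}.
On input a, block {A,C,F} splits into {A,F} and {C}.
Refine {A,F} on symbol b: members go to different blocks, giving {A} and {F}.
No further refinement is possible. Final partition (5 blocks): {D,L} | {A} | {B} | {C} | {F}.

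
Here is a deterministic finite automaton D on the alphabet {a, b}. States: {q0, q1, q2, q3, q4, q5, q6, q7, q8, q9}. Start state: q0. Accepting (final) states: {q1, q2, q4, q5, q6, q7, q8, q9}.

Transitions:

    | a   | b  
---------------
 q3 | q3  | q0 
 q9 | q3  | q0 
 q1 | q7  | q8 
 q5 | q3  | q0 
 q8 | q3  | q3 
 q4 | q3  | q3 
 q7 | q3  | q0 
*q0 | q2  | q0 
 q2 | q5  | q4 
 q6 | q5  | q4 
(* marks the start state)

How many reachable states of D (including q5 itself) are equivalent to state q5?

States {q1,q6,q7,q8,q9} cannot be reached from the start state, so discard them.
P0 = {q2,q4,q5} | {q0,q3}.
On input a, block {q2,q4,q5} splits into {q4,q5} and {q2}.
On input a, block {q0,q3} splits into {q0} and {q3}.
Refine {q4,q5} on symbol b: members go to different blocks, giving {q4} and {q5}.
No further refinement is possible. Final partition (5 blocks): {q4} | {q0} | {q2} | {q3} | {q5}.
The equivalence class containing q5 is {q5}, of size 1.

1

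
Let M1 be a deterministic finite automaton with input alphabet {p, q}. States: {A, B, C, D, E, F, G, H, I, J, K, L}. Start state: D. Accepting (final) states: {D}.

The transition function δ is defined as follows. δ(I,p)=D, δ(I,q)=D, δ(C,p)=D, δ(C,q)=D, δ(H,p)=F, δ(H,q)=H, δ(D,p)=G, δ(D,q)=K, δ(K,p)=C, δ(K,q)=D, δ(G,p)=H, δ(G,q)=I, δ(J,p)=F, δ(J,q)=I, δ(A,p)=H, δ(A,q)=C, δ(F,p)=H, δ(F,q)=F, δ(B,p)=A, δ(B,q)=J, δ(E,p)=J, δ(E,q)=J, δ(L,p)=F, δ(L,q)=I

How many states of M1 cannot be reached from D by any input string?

5

BFS from D reaches {C, D, F, G, H, I, K}; the 5 state(s) A, B, E, J, L are never visited.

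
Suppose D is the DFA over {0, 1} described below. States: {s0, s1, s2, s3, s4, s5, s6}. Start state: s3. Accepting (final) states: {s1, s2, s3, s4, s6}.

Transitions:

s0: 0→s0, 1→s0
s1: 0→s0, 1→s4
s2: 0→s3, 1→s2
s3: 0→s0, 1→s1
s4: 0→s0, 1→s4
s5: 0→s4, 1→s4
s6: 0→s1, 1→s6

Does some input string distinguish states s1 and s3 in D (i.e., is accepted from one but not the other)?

First remove the unreachable states {s2,s5,s6}; 4 states remain.
Initial partition by acceptance: {s1,s3,s4} | {s0}.
No further refinement is possible. Final partition (2 blocks): {s1,s3,s4} | {s0}.
s1 and s3 lie in the same block of the stable partition, so they are equivalent — no string distinguishes them.

No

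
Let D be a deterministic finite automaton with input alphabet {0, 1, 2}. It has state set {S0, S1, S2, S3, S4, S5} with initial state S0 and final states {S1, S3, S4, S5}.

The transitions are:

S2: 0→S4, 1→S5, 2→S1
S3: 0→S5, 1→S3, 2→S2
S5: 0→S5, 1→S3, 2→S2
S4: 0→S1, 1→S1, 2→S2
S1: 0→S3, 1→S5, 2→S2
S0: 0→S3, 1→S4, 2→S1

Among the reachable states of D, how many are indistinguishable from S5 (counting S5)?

4

Start with accepting vs non-accepting: {S1,S3,S4,S5} | {S0,S2}.
No further refinement is possible. Final partition (2 blocks): {S1,S3,S4,S5} | {S0,S2}.
State S5 belongs to the block {S1,S3,S4,S5}, which has 4 states.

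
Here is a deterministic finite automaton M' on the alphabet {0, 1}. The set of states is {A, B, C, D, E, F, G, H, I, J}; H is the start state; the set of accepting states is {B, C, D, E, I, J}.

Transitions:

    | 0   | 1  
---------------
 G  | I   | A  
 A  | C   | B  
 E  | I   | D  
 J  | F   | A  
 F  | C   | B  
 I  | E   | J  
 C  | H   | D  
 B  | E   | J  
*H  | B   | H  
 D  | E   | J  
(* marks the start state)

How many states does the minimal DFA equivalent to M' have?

6

First remove the unreachable states {G}; 9 states remain.
Initial partition by acceptance: {B,C,D,E,I,J} | {A,F,H}.
On input 0, block {B,C,D,E,I,J} splits into {B,D,E,I} and {C,J}.
Refine {B,D,E,I} on symbol 1: members go to different blocks, giving {B,D,I} and {E}.
Refine {A,F,H} on symbol 0: members go to different blocks, giving {A,F} and {H}.
On input 0, block {C,J} splits into {C} and {J}.
The partition is now stable with 6 blocks: {B,D,I} | {A,F} | {C} | {E} | {H} | {J}.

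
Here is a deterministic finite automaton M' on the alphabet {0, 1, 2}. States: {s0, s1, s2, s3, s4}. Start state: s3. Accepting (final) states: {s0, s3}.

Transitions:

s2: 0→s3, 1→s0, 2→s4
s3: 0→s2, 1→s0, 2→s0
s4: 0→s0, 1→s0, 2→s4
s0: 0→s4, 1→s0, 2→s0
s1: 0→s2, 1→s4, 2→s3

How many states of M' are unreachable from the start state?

No path from s3 leads to s1; the other 4 states are all reachable.

1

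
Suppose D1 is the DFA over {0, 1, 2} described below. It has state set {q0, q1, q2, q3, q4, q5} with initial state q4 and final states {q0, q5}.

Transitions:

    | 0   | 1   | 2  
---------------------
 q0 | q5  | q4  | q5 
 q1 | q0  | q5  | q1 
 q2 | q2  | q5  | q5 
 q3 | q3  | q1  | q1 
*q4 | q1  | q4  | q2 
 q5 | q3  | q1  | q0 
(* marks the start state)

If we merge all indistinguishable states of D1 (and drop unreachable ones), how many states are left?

6

All states are reachable from the start state.
Start with accepting vs non-accepting: {q0,q5} | {q1,q2,q3,q4}.
Split {q0,q5} by δ(·,0) → {q0} and {q5}.
Refine {q1,q2,q3,q4} on symbol 0: members go to different blocks, giving {q2,q3,q4} and {q1}.
Refine {q2,q3,q4} on symbol 0: members go to different blocks, giving {q2,q3} and {q4}.
On input 1, block {q2,q3} splits into {q2} and {q3}.
Stable partition: {q0} | {q2} | {q5} | {q1} | {q4} | {q3} — 6 equivalence classes.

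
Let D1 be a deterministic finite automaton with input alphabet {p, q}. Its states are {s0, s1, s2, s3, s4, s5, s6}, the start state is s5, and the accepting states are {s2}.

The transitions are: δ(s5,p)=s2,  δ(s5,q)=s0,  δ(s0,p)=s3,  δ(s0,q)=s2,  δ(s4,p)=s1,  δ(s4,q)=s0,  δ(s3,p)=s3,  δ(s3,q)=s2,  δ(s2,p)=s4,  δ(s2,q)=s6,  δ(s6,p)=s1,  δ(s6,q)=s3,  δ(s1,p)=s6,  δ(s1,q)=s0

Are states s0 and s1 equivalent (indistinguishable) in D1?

No

Every state is reachable, so we keep all 7.
Initial partition by acceptance: {s2} | {s0,s1,s3,s4,s5,s6}.
On input p, block {s0,s1,s3,s4,s5,s6} splits into {s0,s1,s3,s4,s6} and {s5}.
Refine {s0,s1,s3,s4,s6} on symbol q: members go to different blocks, giving {s1,s4,s6} and {s0,s3}.
No further refinement is possible. Final partition (4 blocks): {s2} | {s1,s4,s6} | {s5} | {s0,s3}.
s0 and s1 end up in different blocks, so they are distinguishable. For instance, the string 'q' is accepted from only s0.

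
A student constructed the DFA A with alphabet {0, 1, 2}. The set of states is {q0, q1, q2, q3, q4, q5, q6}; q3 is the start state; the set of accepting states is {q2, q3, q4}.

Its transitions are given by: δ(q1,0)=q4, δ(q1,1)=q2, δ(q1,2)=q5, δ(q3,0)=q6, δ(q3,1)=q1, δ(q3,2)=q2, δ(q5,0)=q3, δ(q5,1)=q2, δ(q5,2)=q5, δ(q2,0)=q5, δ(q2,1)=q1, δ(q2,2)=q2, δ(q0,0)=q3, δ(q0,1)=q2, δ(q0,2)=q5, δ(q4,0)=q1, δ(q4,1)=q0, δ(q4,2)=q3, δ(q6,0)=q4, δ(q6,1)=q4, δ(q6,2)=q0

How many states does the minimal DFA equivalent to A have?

All states are reachable from the start state.
P0 = {q2,q3,q4} | {q0,q1,q5,q6}.
No further refinement is possible. Final partition (2 blocks): {q2,q3,q4} | {q0,q1,q5,q6}.

2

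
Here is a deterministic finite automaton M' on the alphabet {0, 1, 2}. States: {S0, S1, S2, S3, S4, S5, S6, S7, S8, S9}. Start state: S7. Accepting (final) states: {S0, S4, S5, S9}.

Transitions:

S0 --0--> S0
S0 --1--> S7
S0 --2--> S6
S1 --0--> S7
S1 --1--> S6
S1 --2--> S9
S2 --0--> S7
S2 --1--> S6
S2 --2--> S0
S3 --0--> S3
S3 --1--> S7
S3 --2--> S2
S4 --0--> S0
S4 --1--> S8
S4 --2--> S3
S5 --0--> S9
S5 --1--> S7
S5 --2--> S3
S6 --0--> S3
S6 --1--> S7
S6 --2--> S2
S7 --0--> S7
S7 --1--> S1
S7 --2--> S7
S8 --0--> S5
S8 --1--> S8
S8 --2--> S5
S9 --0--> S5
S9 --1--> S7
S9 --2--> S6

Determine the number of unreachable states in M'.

BFS from S7 reaches {S0, S1, S2, S3, S5, S6, S7, S9}; the 2 state(s) S4, S8 are never visited.

2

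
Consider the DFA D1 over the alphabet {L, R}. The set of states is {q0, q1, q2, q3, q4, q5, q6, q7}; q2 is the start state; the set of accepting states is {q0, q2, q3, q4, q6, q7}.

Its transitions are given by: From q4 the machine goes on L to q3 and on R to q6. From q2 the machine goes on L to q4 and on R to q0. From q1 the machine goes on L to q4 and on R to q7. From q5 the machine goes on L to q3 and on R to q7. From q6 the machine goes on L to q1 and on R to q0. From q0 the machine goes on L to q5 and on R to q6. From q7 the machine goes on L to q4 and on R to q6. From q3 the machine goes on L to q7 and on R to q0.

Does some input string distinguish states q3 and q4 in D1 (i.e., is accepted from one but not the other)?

No

All states are reachable from the start state.
Initial partition by acceptance: {q0,q2,q3,q4,q6,q7} | {q1,q5}.
Refine {q0,q2,q3,q4,q6,q7} on symbol L: members go to different blocks, giving {q2,q3,q4,q7} and {q0,q6}.
The partition is now stable with 3 blocks: {q2,q3,q4,q7} | {q1,q5} | {q0,q6}.
q3 and q4 lie in the same block of the stable partition, so they are equivalent — no string distinguishes them.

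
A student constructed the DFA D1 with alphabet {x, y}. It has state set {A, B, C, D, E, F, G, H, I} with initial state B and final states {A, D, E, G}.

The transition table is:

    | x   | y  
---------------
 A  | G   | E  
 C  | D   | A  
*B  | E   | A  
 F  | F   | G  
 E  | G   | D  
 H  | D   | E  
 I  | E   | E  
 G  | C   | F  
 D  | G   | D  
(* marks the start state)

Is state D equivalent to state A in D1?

Yes

First remove the unreachable states {H,I}; 7 states remain.
Start with accepting vs non-accepting: {A,D,E,G} | {B,C,F}.
Split {A,D,E,G} by δ(·,x) → {A,D,E} and {G}.
Refine {B,C,F} on symbol x: members go to different blocks, giving {B,C} and {F}.
The partition is now stable with 4 blocks: {A,D,E} | {B,C} | {G} | {F}.
D and A lie in the same block of the stable partition, so they are equivalent — no string distinguishes them.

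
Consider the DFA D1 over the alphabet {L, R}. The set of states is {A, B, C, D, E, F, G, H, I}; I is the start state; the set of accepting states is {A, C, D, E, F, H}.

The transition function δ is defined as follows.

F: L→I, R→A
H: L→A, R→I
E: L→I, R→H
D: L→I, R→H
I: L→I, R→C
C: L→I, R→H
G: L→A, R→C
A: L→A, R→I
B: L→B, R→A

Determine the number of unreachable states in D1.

BFS from I reaches {A, C, H, I}; the 5 state(s) B, D, E, F, G are never visited.

5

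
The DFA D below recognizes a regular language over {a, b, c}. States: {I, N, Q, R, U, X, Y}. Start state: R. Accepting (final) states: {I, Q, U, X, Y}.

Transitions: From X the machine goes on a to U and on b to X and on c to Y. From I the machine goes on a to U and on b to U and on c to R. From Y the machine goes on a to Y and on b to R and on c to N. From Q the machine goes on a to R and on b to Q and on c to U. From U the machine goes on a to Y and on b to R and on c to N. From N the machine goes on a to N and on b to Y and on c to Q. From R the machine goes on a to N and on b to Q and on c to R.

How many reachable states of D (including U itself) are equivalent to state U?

2

Reachable states from the start: {N,Q,R,U,Y}. Unreachable: {I,X} — drop them.
Initial partition by acceptance: {Q,U,Y} | {N,R}.
On input a, block {Q,U,Y} splits into {U,Y} and {Q}.
Refine {N,R} on symbol b: members go to different blocks, giving {N} and {R}.
Stable partition: {U,Y} | {N} | {Q} | {R} — 4 equivalence classes.
The equivalence class containing U is {U,Y}, of size 2.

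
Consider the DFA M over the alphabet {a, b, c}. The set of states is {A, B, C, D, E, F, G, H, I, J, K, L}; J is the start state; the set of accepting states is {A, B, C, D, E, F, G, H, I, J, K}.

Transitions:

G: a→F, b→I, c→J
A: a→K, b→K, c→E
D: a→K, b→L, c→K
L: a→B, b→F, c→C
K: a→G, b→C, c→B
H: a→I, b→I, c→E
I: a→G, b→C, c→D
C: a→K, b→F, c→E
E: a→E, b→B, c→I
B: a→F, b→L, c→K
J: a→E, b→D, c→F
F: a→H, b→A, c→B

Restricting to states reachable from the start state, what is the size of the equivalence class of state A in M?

P0 = {A,B,C,D,E,F,G,H,I,J,K} | {L}.
Split {A,B,C,D,E,F,G,H,I,J,K} by δ(·,b) → {A,C,E,F,G,H,I,J,K} and {B,D}.
Split {A,C,E,F,G,H,I,J,K} by δ(·,b) → {A,C,F,G,H,I,K} and {E,J}.
Split {A,C,F,G,H,I,K} by δ(·,c) → {A,C,G,H} and {F,I,K}.
The partition is now stable with 5 blocks: {A,C,G,H} | {L} | {B,D} | {E,J} | {F,I,K}.
State A belongs to the block {A,C,G,H}, which has 4 states.

4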